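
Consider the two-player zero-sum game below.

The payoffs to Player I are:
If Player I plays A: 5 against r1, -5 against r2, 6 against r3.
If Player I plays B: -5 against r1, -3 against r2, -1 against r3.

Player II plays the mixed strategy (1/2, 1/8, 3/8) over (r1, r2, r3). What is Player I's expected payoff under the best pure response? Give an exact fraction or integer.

33/8

A: (5)·(1/2) + (-5)·(1/8) + (6)·(3/8) = 33/8.
B: (-5)·(1/2) + (-3)·(1/8) + (-1)·(3/8) = -13/4.
The best pure response is A with expected payoff 33/8.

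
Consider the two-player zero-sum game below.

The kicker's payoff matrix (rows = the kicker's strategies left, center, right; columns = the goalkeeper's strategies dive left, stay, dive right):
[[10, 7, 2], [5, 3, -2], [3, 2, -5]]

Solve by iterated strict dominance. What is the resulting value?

2

Row right is strictly dominated by row left (10>3, 7>2, 2>-5); eliminate right.
Row center is strictly dominated by row left (10>5, 7>3, 2>-2); eliminate center.
Column dive left is strictly dominated by stay for the goalkeeper (7<10); eliminate dive left.
Column stay is strictly dominated by dive right for the goalkeeper (2<7); eliminate stay.
Only (left, dive right) remains, with payoff 2.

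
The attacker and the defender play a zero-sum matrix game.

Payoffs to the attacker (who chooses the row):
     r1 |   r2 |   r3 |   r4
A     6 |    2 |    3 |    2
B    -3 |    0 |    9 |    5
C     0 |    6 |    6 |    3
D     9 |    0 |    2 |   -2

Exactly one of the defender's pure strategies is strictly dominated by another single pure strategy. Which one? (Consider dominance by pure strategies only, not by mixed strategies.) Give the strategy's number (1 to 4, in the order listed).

The defender prefers columns that give the attacker less. Compare r3 with r4: 2 < 3, 5 < 9, 3 < 6, -2 < 2.
So r4 strictly dominates r3 for the defender; r3 is strictly dominated.

3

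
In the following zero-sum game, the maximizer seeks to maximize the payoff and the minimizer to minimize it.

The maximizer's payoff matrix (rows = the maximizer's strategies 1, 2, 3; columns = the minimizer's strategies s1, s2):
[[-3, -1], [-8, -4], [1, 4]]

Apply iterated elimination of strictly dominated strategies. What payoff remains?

Row 2 is strictly dominated by row 1 (-3>-8, -1>-4); eliminate 2.
Column s2 is strictly dominated by s1 for the minimizer (-3<-1, 1<4); eliminate s2.
Row 1 is strictly dominated by row 3 (1>-3); eliminate 1.
Only (3, s1) remains, with payoff 1.

1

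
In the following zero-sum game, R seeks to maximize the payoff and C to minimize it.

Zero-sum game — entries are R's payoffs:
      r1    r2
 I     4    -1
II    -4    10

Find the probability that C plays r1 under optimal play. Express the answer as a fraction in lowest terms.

Row minima are -1 and -4, so R's maximin is -1; column maxima are 4 and 10, so C's minimax is 4. These differ, so the equilibrium is in mixed strategies.
Let C play r1 with probability q. R is indifferent when 4q − (1−q) = −4q + 10(1−q), giving q = 11/19.

11/19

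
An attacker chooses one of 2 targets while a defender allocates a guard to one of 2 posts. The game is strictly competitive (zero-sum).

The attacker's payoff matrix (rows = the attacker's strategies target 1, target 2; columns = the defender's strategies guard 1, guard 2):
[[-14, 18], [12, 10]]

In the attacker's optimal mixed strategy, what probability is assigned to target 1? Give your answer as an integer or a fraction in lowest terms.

Row minima are -14 and 10, so the attacker's maximin is 10; column maxima are 12 and 18, so the defender's minimax is 12. These differ, so the equilibrium is in mixed strategies.
Let the attacker play target 1 with probability p. The defender is indifferent when −14p + 12(1−p) = 18p + 10(1−p), giving p = 1/17.

1/17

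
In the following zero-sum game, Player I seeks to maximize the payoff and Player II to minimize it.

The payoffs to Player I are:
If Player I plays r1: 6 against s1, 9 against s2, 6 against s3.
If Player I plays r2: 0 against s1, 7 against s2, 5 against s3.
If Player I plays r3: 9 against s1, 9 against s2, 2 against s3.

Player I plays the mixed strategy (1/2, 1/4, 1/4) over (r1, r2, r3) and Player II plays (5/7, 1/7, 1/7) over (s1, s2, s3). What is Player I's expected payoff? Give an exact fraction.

79/14

Against (5/7, 1/7, 1/7), each row's expected payoff is r1: 45/7; r2: 12/7; r3: 8.
Taking the (1/2, 1/4, 1/4)-weighted average: (1/2)·(45/7) + (1/4)·(12/7) + (1/4)·(8) = 79/14.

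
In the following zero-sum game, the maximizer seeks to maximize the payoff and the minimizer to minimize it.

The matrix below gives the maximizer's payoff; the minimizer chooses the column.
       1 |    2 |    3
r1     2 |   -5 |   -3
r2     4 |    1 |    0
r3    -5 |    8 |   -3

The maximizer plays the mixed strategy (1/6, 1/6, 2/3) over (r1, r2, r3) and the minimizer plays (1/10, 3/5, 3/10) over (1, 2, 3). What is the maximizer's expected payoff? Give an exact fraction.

109/60

Against (1/10, 3/5, 3/10), each row's expected payoff is r1: -37/10; r2: 1; r3: 17/5.
Taking the (1/6, 1/6, 2/3)-weighted average: (1/6)·(-37/10) + (1/6)·(1) + (2/3)·(17/5) = 109/60.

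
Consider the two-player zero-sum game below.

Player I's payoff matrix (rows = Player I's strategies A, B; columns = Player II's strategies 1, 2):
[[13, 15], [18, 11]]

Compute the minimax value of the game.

Row minima are 13 and 11, so Player I's maximin is 13; column maxima are 18 and 15, so Player II's minimax is 15. These differ, so the equilibrium is in mixed strategies.
Let Player I play A with probability p. Player II is indifferent when 13p + 18(1−p) = 15p + 11(1−p), giving p = 7/9.
Let Player II play 1 with probability q. Player I is indifferent when 13q + 15(1−q) = 18q + 11(1−q), giving q = 4/9.
The value is 13·(4/9) + (15)·(5/9) = 127/9.

127/9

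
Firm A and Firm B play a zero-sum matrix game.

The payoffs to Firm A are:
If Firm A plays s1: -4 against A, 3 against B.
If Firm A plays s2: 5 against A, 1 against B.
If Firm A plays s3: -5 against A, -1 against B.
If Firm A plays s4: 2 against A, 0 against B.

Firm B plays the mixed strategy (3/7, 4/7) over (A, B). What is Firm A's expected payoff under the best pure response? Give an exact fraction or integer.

s1: (-4)·(3/7) + (3)·(4/7) = 0.
s2: (5)·(3/7) + (1)·(4/7) = 19/7.
s3: (-5)·(3/7) + (-1)·(4/7) = -19/7.
s4: (2)·(3/7) + (0)·(4/7) = 6/7.
The best pure response is s2 with expected payoff 19/7.

19/7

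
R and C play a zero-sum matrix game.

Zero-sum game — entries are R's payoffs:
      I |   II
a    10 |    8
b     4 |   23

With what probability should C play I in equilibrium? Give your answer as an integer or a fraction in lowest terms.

5/7

Row minima are 8 and 4, so R's maximin is 8; column maxima are 10 and 23, so C's minimax is 10. These differ, so the equilibrium is in mixed strategies.
Let C play I with probability q. R is indifferent when 10q + 8(1−q) = 4q + 23(1−q), giving q = 5/7.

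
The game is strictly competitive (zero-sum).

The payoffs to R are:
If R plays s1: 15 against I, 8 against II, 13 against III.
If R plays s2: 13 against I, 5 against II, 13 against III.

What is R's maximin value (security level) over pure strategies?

The worst-case payoff for each row is s1: 8, s2: 5.
The best of these is 8.

8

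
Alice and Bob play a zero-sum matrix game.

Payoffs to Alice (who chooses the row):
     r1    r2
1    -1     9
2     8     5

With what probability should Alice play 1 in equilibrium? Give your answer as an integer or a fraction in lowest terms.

3/13

Row minima are -1 and 5, so Alice's maximin is 5; column maxima are 8 and 9, so Bob's minimax is 8. These differ, so the equilibrium is in mixed strategies.
Let Alice play 1 with probability p. Bob is indifferent when −p + 8(1−p) = 9p + 5(1−p), giving p = 3/13.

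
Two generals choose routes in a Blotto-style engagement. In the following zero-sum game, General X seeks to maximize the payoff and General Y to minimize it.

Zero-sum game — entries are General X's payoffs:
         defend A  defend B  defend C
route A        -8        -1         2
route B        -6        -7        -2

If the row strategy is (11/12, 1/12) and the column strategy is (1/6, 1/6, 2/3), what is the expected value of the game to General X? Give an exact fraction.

Against (1/6, 1/6, 2/3), each row's expected payoff is route A: -1/6; route B: -7/2.
Taking the (11/12, 1/12)-weighted average: (11/12)·(-1/6) + (1/12)·(-7/2) = -4/9.

-4/9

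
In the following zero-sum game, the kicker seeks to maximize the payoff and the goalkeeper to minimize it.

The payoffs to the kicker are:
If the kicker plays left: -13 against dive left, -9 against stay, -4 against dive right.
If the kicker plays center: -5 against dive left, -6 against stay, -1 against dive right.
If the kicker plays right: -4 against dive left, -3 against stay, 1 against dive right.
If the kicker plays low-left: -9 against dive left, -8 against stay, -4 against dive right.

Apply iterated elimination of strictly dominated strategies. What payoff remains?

Column dive right is strictly dominated by dive left for the goalkeeper (-13<-4, -5<-1, -4<1, -9<-4); eliminate dive right.
Row left is strictly dominated by row center (-5>-13, -6>-9); eliminate left.
Row center is strictly dominated by row right (-4>-5, -3>-6); eliminate center.
Column stay is strictly dominated by dive left for the goalkeeper (-4<-3, -9<-8); eliminate stay.
Row low-left is strictly dominated by row right (-4>-9); eliminate low-left.
Only (right, dive left) remains, with payoff -4.

-4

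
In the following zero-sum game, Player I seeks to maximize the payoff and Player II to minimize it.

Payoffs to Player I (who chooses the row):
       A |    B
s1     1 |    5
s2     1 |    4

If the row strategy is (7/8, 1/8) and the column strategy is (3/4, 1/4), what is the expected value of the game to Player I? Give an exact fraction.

Against (3/4, 1/4), each row's expected payoff is s1: 2; s2: 7/4.
Taking the (7/8, 1/8)-weighted average: (7/8)·(2) + (1/8)·(7/4) = 63/32.

63/32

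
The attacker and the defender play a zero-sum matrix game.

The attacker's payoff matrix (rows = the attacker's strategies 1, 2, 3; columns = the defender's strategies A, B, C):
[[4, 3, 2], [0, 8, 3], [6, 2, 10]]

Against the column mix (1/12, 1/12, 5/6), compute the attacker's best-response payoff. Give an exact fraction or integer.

9

1: (4)·(1/12) + (3)·(1/12) + (2)·(5/6) = 9/4.
2: (0)·(1/12) + (8)·(1/12) + (3)·(5/6) = 19/6.
3: (6)·(1/12) + (2)·(1/12) + (10)·(5/6) = 9.
The best pure response is 3 with expected payoff 9.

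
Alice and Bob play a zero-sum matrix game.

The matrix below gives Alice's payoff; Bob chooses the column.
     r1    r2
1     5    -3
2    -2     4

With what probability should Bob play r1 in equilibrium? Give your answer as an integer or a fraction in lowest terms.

1/2

Row minima are -3 and -2, so Alice's maximin is -2; column maxima are 5 and 4, so Bob's minimax is 4. These differ, so the equilibrium is in mixed strategies.
Let Bob play r1 with probability q. Alice is indifferent when 5q − 3(1−q) = −2q + 4(1−q), giving q = 1/2.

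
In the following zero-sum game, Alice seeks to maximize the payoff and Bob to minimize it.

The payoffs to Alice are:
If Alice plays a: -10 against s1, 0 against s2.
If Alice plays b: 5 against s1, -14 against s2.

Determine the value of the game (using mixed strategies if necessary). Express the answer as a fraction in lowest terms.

Row minima are -10 and -14, so Alice's maximin is -10; column maxima are 5 and 0, so Bob's minimax is 0. These differ, so the equilibrium is in mixed strategies.
Let Alice play a with probability p. Bob is indifferent when −10p + 5(1−p) = −14(1−p), giving p = 19/29.
Let Bob play s1 with probability q. Alice is indifferent when −10q = 5q − 14(1−q), giving q = 14/29.
The value is -10·(14/29) + (0)·(15/29) = -140/29.

-140/29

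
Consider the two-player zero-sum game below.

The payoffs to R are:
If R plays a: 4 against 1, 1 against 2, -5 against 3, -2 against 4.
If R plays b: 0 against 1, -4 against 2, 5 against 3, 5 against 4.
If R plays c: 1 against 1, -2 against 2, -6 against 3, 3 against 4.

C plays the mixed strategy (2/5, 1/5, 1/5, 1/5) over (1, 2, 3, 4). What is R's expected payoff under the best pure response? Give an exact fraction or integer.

a: (4)·(2/5) + (1)·(1/5) + (-5)·(1/5) + (-2)·(1/5) = 2/5.
b: (0)·(2/5) + (-4)·(1/5) + (5)·(1/5) + (5)·(1/5) = 6/5.
c: (1)·(2/5) + (-2)·(1/5) + (-6)·(1/5) + (3)·(1/5) = -3/5.
The best pure response is b with expected payoff 6/5.

6/5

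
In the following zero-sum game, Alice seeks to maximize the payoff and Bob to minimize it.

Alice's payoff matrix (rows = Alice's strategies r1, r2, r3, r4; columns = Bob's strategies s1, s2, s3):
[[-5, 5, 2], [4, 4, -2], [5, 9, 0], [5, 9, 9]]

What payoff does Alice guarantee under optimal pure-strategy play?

5

Row minima: -5, -2, 0, 5 → Alice's maximin is 5.
Column maxima: 5, 9, 9 → Bob's minimax is 5.
They coincide at (r4, s1), so the value is 5.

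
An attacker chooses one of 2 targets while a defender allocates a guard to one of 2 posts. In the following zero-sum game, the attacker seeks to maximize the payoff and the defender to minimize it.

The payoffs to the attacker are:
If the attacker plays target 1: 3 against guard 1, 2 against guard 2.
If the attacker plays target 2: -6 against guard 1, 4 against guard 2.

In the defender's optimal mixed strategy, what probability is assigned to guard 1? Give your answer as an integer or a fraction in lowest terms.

Row minima are 2 and -6, so the attacker's maximin is 2; column maxima are 3 and 4, so the defender's minimax is 3. These differ, so the equilibrium is in mixed strategies.
Let the defender play guard 1 with probability q. The attacker is indifferent when 3q + 2(1−q) = −6q + 4(1−q), giving q = 2/11.

2/11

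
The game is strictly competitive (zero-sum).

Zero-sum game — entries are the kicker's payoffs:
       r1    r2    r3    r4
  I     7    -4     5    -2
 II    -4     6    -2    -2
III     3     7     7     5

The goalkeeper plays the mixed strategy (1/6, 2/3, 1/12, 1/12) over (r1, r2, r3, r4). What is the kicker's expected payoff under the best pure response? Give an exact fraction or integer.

I: (7)·(1/6) + (-4)·(2/3) + (5)·(1/12) + (-2)·(1/12) = -5/4.
II: (-4)·(1/6) + (6)·(2/3) + (-2)·(1/12) + (-2)·(1/12) = 3.
III: (3)·(1/6) + (7)·(2/3) + (7)·(1/12) + (5)·(1/12) = 37/6.
The best pure response is III with expected payoff 37/6.

37/6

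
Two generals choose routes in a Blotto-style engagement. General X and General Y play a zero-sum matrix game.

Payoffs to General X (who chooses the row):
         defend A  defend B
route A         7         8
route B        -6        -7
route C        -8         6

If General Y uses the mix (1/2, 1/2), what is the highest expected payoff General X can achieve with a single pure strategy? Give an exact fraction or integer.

15/2

route A: (7)·(1/2) + (8)·(1/2) = 15/2.
route B: (-6)·(1/2) + (-7)·(1/2) = -13/2.
route C: (-8)·(1/2) + (6)·(1/2) = -1.
The best pure response is route A with expected payoff 15/2.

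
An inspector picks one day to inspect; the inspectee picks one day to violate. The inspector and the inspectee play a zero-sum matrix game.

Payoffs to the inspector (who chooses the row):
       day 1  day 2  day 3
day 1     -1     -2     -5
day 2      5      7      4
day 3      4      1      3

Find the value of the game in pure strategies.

Row minima: -5, 4, 1 → the inspector's maximin is 4.
Column maxima: 5, 7, 4 → the inspectee's minimax is 4.
They coincide at (day 2, day 3), so the value is 4.

4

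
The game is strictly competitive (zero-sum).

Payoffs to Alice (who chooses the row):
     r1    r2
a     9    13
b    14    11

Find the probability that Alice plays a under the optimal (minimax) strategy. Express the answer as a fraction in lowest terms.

Row minima are 9 and 11, so Alice's maximin is 11; column maxima are 14 and 13, so Bob's minimax is 13. These differ, so the equilibrium is in mixed strategies.
Let Alice play a with probability p. Bob is indifferent when 9p + 14(1−p) = 13p + 11(1−p), giving p = 3/7.

3/7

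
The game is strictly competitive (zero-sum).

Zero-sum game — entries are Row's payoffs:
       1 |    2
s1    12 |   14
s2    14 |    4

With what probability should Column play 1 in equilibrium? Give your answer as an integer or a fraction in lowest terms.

5/6

Row minima are 12 and 4, so Row's maximin is 12; column maxima are 14 and 14, so Column's minimax is 14. These differ, so the equilibrium is in mixed strategies.
Let Column play 1 with probability q. Row is indifferent when 12q + 14(1−q) = 14q + 4(1−q), giving q = 5/6.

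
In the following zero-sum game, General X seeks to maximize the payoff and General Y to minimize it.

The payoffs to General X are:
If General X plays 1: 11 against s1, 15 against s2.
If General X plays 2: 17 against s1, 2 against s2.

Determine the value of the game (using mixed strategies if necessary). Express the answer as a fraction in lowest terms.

Row minima are 11 and 2, so General X's maximin is 11; column maxima are 17 and 15, so General Y's minimax is 15. These differ, so the equilibrium is in mixed strategies.
Let General X play 1 with probability p. General Y is indifferent when 11p + 17(1−p) = 15p + 2(1−p), giving p = 15/19.
Let General Y play s1 with probability q. General X is indifferent when 11q + 15(1−q) = 17q + 2(1−q), giving q = 13/19.
The value is 11·(13/19) + (15)·(6/19) = 233/19.

233/19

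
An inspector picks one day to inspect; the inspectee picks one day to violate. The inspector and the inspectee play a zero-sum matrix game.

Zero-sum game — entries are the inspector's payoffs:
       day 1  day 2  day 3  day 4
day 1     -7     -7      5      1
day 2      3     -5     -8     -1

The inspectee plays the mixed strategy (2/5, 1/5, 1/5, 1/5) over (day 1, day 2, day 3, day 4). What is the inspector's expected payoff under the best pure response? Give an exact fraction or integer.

-8/5

day 1: (-7)·(2/5) + (-7)·(1/5) + (5)·(1/5) + (1)·(1/5) = -3.
day 2: (3)·(2/5) + (-5)·(1/5) + (-8)·(1/5) + (-1)·(1/5) = -8/5.
The best pure response is day 2 with expected payoff -8/5.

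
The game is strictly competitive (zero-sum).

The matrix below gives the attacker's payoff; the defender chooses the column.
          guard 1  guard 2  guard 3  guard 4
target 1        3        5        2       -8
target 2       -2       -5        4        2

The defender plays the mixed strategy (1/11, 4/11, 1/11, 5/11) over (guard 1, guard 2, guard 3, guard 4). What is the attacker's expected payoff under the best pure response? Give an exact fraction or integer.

target 1: (3)·(1/11) + (5)·(4/11) + (2)·(1/11) + (-8)·(5/11) = -15/11.
target 2: (-2)·(1/11) + (-5)·(4/11) + (4)·(1/11) + (2)·(5/11) = -8/11.
The best pure response is target 2 with expected payoff -8/11.

-8/11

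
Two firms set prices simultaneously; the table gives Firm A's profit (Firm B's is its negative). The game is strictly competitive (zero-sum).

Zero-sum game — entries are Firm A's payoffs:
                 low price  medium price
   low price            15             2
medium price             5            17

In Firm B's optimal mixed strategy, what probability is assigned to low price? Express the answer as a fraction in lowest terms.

Row minima are 2 and 5, so Firm A's maximin is 5; column maxima are 15 and 17, so Firm B's minimax is 15. These differ, so the equilibrium is in mixed strategies.
Let Firm B play low price with probability q. Firm A is indifferent when 15q + 2(1−q) = 5q + 17(1−q), giving q = 3/5.

3/5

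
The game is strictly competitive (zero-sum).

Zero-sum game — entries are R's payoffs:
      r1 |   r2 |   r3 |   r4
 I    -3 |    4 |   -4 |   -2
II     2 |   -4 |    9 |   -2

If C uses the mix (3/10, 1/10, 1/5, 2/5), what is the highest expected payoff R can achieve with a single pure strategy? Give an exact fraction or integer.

I: (-3)·(3/10) + (4)·(1/10) + (-4)·(1/5) + (-2)·(2/5) = -21/10.
II: (2)·(3/10) + (-4)·(1/10) + (9)·(1/5) + (-2)·(2/5) = 6/5.
The best pure response is II with expected payoff 6/5.

6/5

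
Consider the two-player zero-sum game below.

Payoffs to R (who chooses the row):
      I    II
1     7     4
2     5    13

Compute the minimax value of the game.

71/11

Row minima are 4 and 5, so R's maximin is 5; column maxima are 7 and 13, so C's minimax is 7. These differ, so the equilibrium is in mixed strategies.
Let R play 1 with probability p. C is indifferent when 7p + 5(1−p) = 4p + 13(1−p), giving p = 8/11.
Let C play I with probability q. R is indifferent when 7q + 4(1−q) = 5q + 13(1−q), giving q = 9/11.
The value is 7·(9/11) + (4)·(2/11) = 71/11.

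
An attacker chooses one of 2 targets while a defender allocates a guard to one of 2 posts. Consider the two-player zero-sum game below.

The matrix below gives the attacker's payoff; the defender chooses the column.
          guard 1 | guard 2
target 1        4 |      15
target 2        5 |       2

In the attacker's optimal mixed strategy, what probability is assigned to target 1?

Row minima are 4 and 2, so the attacker's maximin is 4; column maxima are 5 and 15, so the defender's minimax is 5. These differ, so the equilibrium is in mixed strategies.
Let the attacker play target 1 with probability p. The defender is indifferent when 4p + 5(1−p) = 15p + 2(1−p), giving p = 3/14.

3/14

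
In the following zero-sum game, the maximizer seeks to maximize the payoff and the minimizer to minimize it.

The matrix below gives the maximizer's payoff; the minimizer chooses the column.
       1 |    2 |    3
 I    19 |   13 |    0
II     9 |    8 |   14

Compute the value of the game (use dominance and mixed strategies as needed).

Column 1 is strictly dominated by 2 for the minimizer (it gives the maximizer more in every row).
The remaining 2×2 game on (I, II) × (2, 3) has no saddle point. Let the maximizer play I with probability p; indifference gives 13p + 8(1−p) = 14(1−p), so p = 6/19.
Similarly the minimizer's optimal q on 2 is 14/19, and the value is 13·(14/19) + (0)·(5/19) = 182/19.

182/19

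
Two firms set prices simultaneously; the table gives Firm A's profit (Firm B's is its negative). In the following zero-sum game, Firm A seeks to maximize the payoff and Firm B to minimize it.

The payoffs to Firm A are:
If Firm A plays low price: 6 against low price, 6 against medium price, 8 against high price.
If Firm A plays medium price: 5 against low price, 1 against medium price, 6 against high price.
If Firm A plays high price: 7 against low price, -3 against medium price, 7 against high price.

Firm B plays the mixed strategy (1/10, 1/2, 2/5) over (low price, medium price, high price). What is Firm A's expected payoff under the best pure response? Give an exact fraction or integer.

low price: (6)·(1/10) + (6)·(1/2) + (8)·(2/5) = 34/5.
medium price: (5)·(1/10) + (1)·(1/2) + (6)·(2/5) = 17/5.
high price: (7)·(1/10) + (-3)·(1/2) + (7)·(2/5) = 2.
The best pure response is low price with expected payoff 34/5.

34/5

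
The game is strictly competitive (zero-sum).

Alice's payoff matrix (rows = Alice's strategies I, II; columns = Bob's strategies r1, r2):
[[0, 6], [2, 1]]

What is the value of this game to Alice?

Row minima are 0 and 1, so Alice's maximin is 1; column maxima are 2 and 6, so Bob's minimax is 2. These differ, so the equilibrium is in mixed strategies.
Let Alice play I with probability p. Bob is indifferent when 2(1−p) = 6p + (1−p), giving p = 1/7.
Let Bob play r1 with probability q. Alice is indifferent when 6(1−q) = 2q + (1−q), giving q = 5/7.
The value is 0·(5/7) + (6)·(2/7) = 12/7.

12/7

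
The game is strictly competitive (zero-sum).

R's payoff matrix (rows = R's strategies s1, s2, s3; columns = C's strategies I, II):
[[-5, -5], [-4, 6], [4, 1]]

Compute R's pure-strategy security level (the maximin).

The worst-case payoff for each row is s1: -5, s2: -4, s3: 1.
The best of these is 1.

1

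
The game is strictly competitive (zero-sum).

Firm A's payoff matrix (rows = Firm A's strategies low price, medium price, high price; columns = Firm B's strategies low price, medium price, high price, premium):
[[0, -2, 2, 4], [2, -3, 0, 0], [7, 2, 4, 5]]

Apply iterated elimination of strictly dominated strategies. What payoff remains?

Column high price is strictly dominated by medium price for Firm B (-2<2, -3<0, 2<4); eliminate high price.
Column low price is strictly dominated by medium price for Firm B (-2<0, -3<2, 2<7); eliminate low price.
Row medium price is strictly dominated by row low price (-2>-3, 4>0); eliminate medium price.
Column premium is strictly dominated by medium price for Firm B (-2<4, 2<5); eliminate premium.
Row low price is strictly dominated by row high price (2>-2); eliminate low price.
Only (high price, medium price) remains, with payoff 2.

2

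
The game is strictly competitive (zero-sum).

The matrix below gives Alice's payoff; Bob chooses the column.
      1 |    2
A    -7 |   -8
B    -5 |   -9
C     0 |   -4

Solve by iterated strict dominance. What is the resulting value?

Column 1 is strictly dominated by 2 for Bob (-8<-7, -9<-5, -4<0); eliminate 1.
Row A is strictly dominated by row C (-4>-8); eliminate A.
Row B is strictly dominated by row C (-4>-9); eliminate B.
Only (C, 2) remains, with payoff -4.

-4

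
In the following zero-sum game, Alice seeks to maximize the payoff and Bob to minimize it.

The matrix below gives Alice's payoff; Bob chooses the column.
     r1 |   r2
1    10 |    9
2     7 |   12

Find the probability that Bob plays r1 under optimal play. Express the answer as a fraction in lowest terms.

Row minima are 9 and 7, so Alice's maximin is 9; column maxima are 10 and 12, so Bob's minimax is 10. These differ, so the equilibrium is in mixed strategies.
Let Bob play r1 with probability q. Alice is indifferent when 10q + 9(1−q) = 7q + 12(1−q), giving q = 1/2.

1/2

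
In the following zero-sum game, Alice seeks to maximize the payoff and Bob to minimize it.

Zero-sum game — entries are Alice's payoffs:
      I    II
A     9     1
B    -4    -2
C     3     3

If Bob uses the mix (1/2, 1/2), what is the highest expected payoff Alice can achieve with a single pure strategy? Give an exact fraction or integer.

A: (9)·(1/2) + (1)·(1/2) = 5.
B: (-4)·(1/2) + (-2)·(1/2) = -3.
C: (3)·(1/2) + (3)·(1/2) = 3.
The best pure response is A with expected payoff 5.

5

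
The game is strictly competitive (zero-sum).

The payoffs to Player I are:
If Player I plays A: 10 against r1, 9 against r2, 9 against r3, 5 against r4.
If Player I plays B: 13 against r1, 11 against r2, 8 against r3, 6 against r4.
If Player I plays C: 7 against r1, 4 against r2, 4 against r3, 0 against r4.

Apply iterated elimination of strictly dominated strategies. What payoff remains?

6

Row C is strictly dominated by row A (10>7, 9>4, 9>4, 5>0); eliminate C.
Column r1 is strictly dominated by r2 for Player II (9<10, 11<13); eliminate r1.
Column r2 is strictly dominated by r4 for Player II (5<9, 6<11); eliminate r2.
Column r3 is strictly dominated by r4 for Player II (5<9, 6<8); eliminate r3.
Row A is strictly dominated by row B (6>5); eliminate A.
Only (B, r4) remains, with payoff 6.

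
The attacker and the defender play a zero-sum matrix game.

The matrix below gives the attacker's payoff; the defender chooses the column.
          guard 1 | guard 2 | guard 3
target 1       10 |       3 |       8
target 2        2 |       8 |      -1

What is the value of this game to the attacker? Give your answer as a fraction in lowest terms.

Column guard 1 is strictly dominated by guard 3 for the defender (it gives the attacker more in every row).
The remaining 2×2 game on (target 1, target 2) × (guard 2, guard 3) has no saddle point. Let the attacker play target 1 with probability p; indifference gives 3p + 8(1−p) = 8p − (1−p), so p = 9/14.
Similarly the defender's optimal q on guard 2 is 9/14, and the value is 3·(9/14) + (8)·(5/14) = 67/14.

67/14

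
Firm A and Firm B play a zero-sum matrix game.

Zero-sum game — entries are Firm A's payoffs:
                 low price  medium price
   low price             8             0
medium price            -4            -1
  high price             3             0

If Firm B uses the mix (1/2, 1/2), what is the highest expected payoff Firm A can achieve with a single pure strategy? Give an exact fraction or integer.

4

low price: (8)·(1/2) + (0)·(1/2) = 4.
medium price: (-4)·(1/2) + (-1)·(1/2) = -5/2.
high price: (3)·(1/2) + (0)·(1/2) = 3/2.
The best pure response is low price with expected payoff 4.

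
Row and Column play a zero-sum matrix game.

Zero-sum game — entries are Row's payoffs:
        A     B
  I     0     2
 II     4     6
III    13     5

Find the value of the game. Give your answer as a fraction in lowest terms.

29/5

Row I is strictly dominated by row II, so Row never plays it.
The remaining 2×2 game on (II, III) × (A, B) has no saddle point. Let Row play II with probability p; indifference gives 4p + 13(1−p) = 6p + 5(1−p), so p = 4/5.
Similarly Column's optimal q on A is 1/10, and the value is 4·(1/10) + (6)·(9/10) = 29/5.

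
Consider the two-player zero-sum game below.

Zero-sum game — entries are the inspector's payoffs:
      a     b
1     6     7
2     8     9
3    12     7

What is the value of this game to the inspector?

26/3

Row 1 is strictly dominated by row 2, so the inspector never plays it.
The remaining 2×2 game on (2, 3) × (a, b) has no saddle point. Let the inspector play 2 with probability p; indifference gives 8p + 12(1−p) = 9p + 7(1−p), so p = 5/6.
Similarly the inspectee's optimal q on a is 1/3, and the value is 8·(1/3) + (9)·(2/3) = 26/3.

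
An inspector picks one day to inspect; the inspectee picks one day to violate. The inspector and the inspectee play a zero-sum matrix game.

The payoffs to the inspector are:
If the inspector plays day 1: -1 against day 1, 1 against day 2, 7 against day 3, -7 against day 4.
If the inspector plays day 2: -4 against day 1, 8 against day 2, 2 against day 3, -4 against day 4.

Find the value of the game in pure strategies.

Row minima: -7, -4 → the inspector's maximin is -4.
Column maxima: -1, 8, 7, -4 → the inspectee's minimax is -4.
They coincide at (day 2, day 4), so the value is -4.

-4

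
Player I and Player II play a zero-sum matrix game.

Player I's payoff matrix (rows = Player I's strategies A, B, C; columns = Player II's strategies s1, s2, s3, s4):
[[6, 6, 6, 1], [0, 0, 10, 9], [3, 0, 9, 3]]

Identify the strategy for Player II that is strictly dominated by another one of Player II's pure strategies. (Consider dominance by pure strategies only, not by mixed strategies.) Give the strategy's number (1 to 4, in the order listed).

Player II prefers columns that give Player I less. Compare s3 with s4: 1 < 6, 9 < 10, 3 < 9.
So s4 strictly dominates s3 for Player II; s3 is strictly dominated.

3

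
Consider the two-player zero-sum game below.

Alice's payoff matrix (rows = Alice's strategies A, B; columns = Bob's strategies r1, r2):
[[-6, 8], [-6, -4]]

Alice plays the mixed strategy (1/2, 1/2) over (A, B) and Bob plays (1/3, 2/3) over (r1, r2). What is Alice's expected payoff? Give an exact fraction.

-2/3

Against (1/3, 2/3), each row's expected payoff is A: 10/3; B: -14/3.
Taking the (1/2, 1/2)-weighted average: (1/2)·(10/3) + (1/2)·(-14/3) = -2/3.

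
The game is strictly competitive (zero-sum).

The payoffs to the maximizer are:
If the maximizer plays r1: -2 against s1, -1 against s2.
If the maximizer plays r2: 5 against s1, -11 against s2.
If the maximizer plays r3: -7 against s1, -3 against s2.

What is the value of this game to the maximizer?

-27/17

Row r3 is strictly dominated by row r1, so the maximizer never plays it.
The remaining 2×2 game on (r1, r2) × (s1, s2) has no saddle point. Let the maximizer play r1 with probability p; indifference gives −2p + 5(1−p) = −p − 11(1−p), so p = 16/17.
Similarly the minimizer's optimal q on s1 is 10/17, and the value is -2·(10/17) + (-1)·(7/17) = -27/17.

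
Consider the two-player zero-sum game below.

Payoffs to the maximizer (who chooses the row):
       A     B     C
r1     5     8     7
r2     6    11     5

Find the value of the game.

17/3

Column B is strictly dominated by C for the minimizer (it gives the maximizer more in every row).
The remaining 2×2 game on (r1, r2) × (A, C) has no saddle point. Let the maximizer play r1 with probability p; indifference gives 5p + 6(1−p) = 7p + 5(1−p), so p = 1/3.
Similarly the minimizer's optimal q on A is 2/3, and the value is 5·(2/3) + (7)·(1/3) = 17/3.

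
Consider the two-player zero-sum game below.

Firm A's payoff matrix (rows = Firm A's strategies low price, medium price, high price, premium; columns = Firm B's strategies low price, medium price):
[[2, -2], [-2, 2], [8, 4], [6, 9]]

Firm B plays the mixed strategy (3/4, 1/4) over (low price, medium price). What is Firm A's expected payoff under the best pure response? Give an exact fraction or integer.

7

low price: (2)·(3/4) + (-2)·(1/4) = 1.
medium price: (-2)·(3/4) + (2)·(1/4) = -1.
high price: (8)·(3/4) + (4)·(1/4) = 7.
premium: (6)·(3/4) + (9)·(1/4) = 27/4.
The best pure response is high price with expected payoff 7.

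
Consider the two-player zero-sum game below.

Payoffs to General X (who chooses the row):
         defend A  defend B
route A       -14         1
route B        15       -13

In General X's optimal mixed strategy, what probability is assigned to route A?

28/43

Row minima are -14 and -13, so General X's maximin is -13; column maxima are 15 and 1, so General Y's minimax is 1. These differ, so the equilibrium is in mixed strategies.
Let General X play route A with probability p. General Y is indifferent when −14p + 15(1−p) = p − 13(1−p), giving p = 28/43.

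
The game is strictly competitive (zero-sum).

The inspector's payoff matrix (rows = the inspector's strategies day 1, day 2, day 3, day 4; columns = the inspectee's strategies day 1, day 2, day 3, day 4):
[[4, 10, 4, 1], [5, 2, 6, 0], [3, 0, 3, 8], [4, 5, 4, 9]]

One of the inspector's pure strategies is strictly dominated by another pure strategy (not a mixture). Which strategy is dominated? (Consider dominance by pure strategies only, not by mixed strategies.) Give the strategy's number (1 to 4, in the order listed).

Compare day 3 with day 4: 4 > 3, 5 > 0, 4 > 3, 9 > 8.
So day 4 strictly dominates day 3 for the inspector; day 3 is strictly dominated.

3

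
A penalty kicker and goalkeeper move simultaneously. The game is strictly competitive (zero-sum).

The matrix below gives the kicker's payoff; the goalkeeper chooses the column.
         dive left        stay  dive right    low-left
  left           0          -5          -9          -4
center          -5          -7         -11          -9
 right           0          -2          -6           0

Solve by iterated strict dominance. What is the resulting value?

-6

Column low-left is strictly dominated by dive right for the goalkeeper (-9<-4, -11<-9, -6<0); eliminate low-left.
Row center is strictly dominated by row left (0>-5, -5>-7, -9>-11); eliminate center.
Column dive left is strictly dominated by stay for the goalkeeper (-5<0, -2<0); eliminate dive left.
Row left is strictly dominated by row right (-2>-5, -6>-9); eliminate left.
Column stay is strictly dominated by dive right for the goalkeeper (-6<-2); eliminate stay.
Only (right, dive right) remains, with payoff -6.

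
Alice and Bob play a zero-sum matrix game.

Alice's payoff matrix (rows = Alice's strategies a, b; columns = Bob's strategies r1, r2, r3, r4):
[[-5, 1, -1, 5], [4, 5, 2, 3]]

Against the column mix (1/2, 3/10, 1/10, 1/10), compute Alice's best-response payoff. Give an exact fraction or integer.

4

a: (-5)·(1/2) + (1)·(3/10) + (-1)·(1/10) + (5)·(1/10) = -9/5.
b: (4)·(1/2) + (5)·(3/10) + (2)·(1/10) + (3)·(1/10) = 4.
The best pure response is b with expected payoff 4.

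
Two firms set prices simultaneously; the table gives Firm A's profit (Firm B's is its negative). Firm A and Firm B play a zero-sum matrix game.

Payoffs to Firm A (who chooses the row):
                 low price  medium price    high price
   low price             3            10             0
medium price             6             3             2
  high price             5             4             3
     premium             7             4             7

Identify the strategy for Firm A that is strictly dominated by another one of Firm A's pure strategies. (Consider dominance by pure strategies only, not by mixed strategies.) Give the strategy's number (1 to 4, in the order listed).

2

Compare medium price with premium: 7 > 6, 4 > 3, 7 > 2.
So premium strictly dominates medium price for Firm A; medium price is strictly dominated.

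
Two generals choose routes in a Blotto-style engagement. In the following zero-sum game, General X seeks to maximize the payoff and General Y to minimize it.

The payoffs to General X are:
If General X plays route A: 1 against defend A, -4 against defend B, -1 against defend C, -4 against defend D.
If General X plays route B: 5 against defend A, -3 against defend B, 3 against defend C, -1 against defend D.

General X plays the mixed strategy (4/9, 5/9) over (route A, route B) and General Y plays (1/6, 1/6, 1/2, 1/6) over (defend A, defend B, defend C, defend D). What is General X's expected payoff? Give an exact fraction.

5/27

Against (1/6, 1/6, 1/2, 1/6), each row's expected payoff is route A: -5/3; route B: 5/3.
Taking the (4/9, 5/9)-weighted average: (4/9)·(-5/3) + (5/9)·(5/3) = 5/27.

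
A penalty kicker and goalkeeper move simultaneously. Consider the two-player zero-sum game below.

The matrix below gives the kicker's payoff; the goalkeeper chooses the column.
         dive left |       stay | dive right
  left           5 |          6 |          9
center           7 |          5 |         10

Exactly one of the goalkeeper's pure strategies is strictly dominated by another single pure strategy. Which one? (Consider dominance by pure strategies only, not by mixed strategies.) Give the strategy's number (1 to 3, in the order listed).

3

The goalkeeper prefers columns that give the kicker less. Compare dive right with dive left: 5 < 9, 7 < 10.
So dive left strictly dominates dive right for the goalkeeper; dive right is strictly dominated.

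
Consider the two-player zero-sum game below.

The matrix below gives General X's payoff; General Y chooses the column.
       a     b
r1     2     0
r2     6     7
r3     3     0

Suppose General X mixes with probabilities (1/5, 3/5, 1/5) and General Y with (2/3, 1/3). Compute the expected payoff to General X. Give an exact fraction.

Against (2/3, 1/3), each row's expected payoff is r1: 4/3; r2: 19/3; r3: 2.
Taking the (1/5, 3/5, 1/5)-weighted average: (1/5)·(4/3) + (3/5)·(19/3) + (1/5)·(2) = 67/15.

67/15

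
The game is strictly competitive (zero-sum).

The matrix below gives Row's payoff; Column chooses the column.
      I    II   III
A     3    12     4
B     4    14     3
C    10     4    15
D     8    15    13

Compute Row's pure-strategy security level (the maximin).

8

The worst-case payoff for each row is A: 3, B: 3, C: 4, D: 8.
The best of these is 8.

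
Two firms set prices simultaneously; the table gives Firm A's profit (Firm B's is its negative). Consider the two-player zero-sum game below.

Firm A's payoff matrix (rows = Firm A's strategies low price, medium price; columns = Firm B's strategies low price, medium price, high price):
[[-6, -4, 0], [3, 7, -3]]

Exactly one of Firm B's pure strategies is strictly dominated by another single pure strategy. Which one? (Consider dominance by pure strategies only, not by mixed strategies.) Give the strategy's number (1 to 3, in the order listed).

2

Firm B prefers columns that give Firm A less. Compare medium price with low price: -6 < -4, 3 < 7.
So low price strictly dominates medium price for Firm B; medium price is strictly dominated.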